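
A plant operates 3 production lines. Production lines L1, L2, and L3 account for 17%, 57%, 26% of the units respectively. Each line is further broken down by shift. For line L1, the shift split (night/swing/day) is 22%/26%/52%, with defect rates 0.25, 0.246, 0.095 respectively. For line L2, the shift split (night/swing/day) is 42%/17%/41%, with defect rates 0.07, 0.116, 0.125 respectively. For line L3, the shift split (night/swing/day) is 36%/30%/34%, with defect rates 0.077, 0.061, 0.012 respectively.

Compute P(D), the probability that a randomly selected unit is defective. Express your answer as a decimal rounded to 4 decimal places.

P(D) ≈ 0.0989

P(D|L1) = 0.22·0.25 + 0.26·0.246 + 0.52·0.095 = 0.055 + 0.06396 + 0.0494 = 0.16836
P(D|L2) = 0.42·0.07 + 0.17·0.116 + 0.41·0.125 = 0.0294 + 0.01972 + 0.05125 = 0.10037
P(D|L3) = 0.36·0.077 + 0.3·0.061 + 0.34·0.012 = 0.02772 + 0.0183 + 0.00408 = 0.0501
Then overall,
P(D) = 0.17·0.16836 + 0.57·0.10037 + 0.26·0.0501
      = 0.0286212 + 0.0572109 + 0.013026 = 0.0988581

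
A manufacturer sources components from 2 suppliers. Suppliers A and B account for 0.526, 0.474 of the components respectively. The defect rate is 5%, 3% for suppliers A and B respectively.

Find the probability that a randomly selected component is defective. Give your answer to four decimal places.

P(D) ≈ 0.0405

Summing over the partition,
P(D) = P(D|A)·P(A) + P(D|B)·P(B)
      = 0.05·0.526 + 0.03·0.474
      = 0.0263 + 0.01422 = 0.04052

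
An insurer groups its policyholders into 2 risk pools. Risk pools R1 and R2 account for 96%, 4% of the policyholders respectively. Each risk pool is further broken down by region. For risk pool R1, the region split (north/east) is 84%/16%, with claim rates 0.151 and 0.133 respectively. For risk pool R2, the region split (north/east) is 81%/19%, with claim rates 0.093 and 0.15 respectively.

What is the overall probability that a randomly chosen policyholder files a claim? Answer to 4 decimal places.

P(C|R1) = 0.84·0.151 + 0.16·0.133 = 0.12684 + 0.02128 = 0.14812
P(C|R2) = 0.81·0.093 + 0.19·0.15 = 0.07533 + 0.0285 = 0.10383
Then overall,
P(C) = 0.96·0.14812 + 0.04·0.10383
      = 0.1421952 + 0.0041532 = 0.1463484

0.1463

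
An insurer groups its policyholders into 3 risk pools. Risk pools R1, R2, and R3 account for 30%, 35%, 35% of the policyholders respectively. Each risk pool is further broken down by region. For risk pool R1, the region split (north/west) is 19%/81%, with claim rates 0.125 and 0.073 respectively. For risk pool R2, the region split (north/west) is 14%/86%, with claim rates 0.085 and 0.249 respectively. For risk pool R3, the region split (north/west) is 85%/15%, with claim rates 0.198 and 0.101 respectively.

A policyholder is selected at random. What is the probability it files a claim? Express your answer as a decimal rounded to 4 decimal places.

P(C|R1) = 0.19·0.125 + 0.81·0.073 = 0.02375 + 0.05913 = 0.08288
P(C|R2) = 0.14·0.085 + 0.86·0.249 = 0.0119 + 0.21414 = 0.22604
P(C|R3) = 0.85·0.198 + 0.15·0.101 = 0.1683 + 0.01515 = 0.18345
By total probability over the outer partition,
P(C) = 0.3·0.08288 + 0.35·0.22604 + 0.35·0.18345
      = 0.024864 + 0.079114 + 0.0642075 = 0.1681855

0.1682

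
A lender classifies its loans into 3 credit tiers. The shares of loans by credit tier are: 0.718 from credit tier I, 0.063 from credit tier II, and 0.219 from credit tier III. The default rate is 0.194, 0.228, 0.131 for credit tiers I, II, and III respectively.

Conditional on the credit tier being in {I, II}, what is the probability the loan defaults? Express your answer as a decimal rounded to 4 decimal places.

Let S = {I, II}.
P(S) = 0.718 + 0.063 = 0.781.
P(D ∩ S) = 0.194·0.718 + 0.228·0.063 = 0.139292 + 0.014364 = 0.153656.
P(D | S) = 0.153656 / 0.781 = 0.196743…

0.1967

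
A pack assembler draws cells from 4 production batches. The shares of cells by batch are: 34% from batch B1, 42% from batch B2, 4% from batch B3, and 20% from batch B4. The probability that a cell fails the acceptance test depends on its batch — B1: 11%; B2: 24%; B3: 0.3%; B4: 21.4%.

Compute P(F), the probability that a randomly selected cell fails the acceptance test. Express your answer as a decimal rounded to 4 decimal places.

By the law of total probability,
P(F) = P(F|B1)·P(B1) + P(F|B2)·P(B2) + P(F|B3)·P(B3) + P(F|B4)·P(B4)
      = 0.11·0.34 + 0.24·0.42 + 0.003·0.04 + 0.214·0.2
      = 0.0374 + 0.1008 + 0.00012 + 0.0428 = 0.18112

P(F) ≈ 0.1811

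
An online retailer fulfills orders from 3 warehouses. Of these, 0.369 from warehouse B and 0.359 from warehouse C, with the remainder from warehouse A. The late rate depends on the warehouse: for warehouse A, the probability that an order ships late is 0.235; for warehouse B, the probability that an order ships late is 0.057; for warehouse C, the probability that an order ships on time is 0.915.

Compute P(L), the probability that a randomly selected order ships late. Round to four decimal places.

P(A) = 1 − (0.369 + 0.359) = 0.272.
P(L|C) = 1 − 0.915 = 0.085.
P(L) = P(L|A)·P(A) + P(L|B)·P(B) + P(L|C)·P(C)
      = 0.235·0.272 + 0.057·0.369 + 0.085·0.359
      = 0.06392 + 0.021033 + 0.030515 = 0.115468

P(L) ≈ 0.1155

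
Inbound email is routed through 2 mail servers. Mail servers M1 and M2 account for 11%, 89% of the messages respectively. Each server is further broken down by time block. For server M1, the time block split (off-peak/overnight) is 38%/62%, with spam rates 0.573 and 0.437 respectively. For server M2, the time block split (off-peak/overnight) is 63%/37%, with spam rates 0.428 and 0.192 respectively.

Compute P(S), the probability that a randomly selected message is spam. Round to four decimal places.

0.3570

P(S|M1) = 0.38·0.573 + 0.62·0.437 = 0.21774 + 0.27094 = 0.48868
P(S|M2) = 0.63·0.428 + 0.37·0.192 = 0.26964 + 0.07104 = 0.34068
Then overall,
P(S) = 0.11·0.48868 + 0.89·0.34068
      = 0.0537548 + 0.3032052 = 0.35696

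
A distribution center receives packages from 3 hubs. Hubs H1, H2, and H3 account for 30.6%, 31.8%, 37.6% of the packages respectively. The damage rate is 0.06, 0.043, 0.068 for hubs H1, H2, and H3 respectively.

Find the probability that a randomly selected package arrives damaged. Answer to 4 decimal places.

P(D) ≈ 0.0576

P(D) = P(D|H1)·P(H1) + P(D|H2)·P(H2) + P(D|H3)·P(H3)
      = 0.06·0.306 + 0.043·0.318 + 0.068·0.376
      = 0.01836 + 0.013674 + 0.025568 = 0.057602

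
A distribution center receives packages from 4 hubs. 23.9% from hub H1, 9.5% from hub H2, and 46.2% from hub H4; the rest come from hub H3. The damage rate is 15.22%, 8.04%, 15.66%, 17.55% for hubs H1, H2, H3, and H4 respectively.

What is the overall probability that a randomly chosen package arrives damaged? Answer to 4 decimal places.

0.1570

P(H3) = 1 − (0.239 + 0.095 + 0.462) = 0.204.
Summing over the partition,
P(D) = P(D|H1)·P(H1) + P(D|H2)·P(H2) + P(D|H3)·P(H3) + P(D|H4)·P(H4)
      = 0.1522·0.239 + 0.0804·0.095 + 0.1566·0.204 + 0.1755·0.462
      = 0.0363758 + 0.007638 + 0.0319464 + 0.081081 = 0.1570412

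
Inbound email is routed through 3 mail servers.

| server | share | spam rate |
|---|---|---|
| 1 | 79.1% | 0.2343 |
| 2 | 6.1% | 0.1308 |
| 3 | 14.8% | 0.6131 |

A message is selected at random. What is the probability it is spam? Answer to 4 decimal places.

P(S) ≈ 0.2840

P(S) = P(S|1)·P(1) + P(S|2)·P(2) + P(S|3)·P(3)
      = 0.2343·0.791 + 0.1308·0.061 + 0.6131·0.148
      = 0.1853313 + 0.0079788 + 0.0907388 = 0.2840489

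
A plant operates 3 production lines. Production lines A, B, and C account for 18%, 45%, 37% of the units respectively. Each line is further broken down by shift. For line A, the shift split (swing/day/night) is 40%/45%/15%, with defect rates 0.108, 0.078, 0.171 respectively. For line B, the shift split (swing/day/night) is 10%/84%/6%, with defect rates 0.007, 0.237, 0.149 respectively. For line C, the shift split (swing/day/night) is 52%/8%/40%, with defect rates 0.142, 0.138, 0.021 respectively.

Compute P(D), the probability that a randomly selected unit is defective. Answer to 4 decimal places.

0.1471

P(D|A) = 0.4·0.108 + 0.45·0.078 + 0.15·0.171 = 0.0432 + 0.0351 + 0.02565 = 0.10395
P(D|B) = 0.1·0.007 + 0.84·0.237 + 0.06·0.149 = 0.0007 + 0.19908 + 0.00894 = 0.20872
P(D|C) = 0.52·0.142 + 0.08·0.138 + 0.4·0.021 = 0.07384 + 0.01104 + 0.0084 = 0.09328
Then overall,
P(D) = 0.18·0.10395 + 0.45·0.20872 + 0.37·0.09328
      = 0.018711 + 0.093924 + 0.0345136 = 0.1471486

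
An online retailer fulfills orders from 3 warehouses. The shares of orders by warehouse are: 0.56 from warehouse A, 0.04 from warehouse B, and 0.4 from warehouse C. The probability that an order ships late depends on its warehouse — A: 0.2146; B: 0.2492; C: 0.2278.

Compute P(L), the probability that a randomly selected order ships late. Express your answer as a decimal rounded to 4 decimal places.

Summing over the partition,
P(L) = P(L|A)·P(A) + P(L|B)·P(B) + P(L|C)·P(C)
      = 0.2146·0.56 + 0.2492·0.04 + 0.2278·0.4
      = 0.120176 + 0.009968 + 0.09112 = 0.221264

0.2213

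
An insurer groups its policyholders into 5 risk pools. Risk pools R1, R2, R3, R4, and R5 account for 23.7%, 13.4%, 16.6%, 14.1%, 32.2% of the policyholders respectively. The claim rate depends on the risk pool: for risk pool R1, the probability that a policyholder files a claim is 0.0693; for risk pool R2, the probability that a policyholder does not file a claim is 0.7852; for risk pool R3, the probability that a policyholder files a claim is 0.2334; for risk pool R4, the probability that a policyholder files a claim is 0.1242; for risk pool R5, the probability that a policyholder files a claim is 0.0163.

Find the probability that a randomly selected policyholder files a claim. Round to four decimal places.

P(C) ≈ 0.1067

P(C|R2) = 1 − 0.7852 = 0.2148.
P(C) = P(C|R1)·P(R1) + P(C|R2)·P(R2) + P(C|R3)·P(R3) + P(C|R4)·P(R4) + P(C|R5)·P(R5)
      = 0.0693·0.237 + 0.2148·0.134 + 0.2334·0.166 + 0.1242·0.141 + 0.0163·0.322
      = 0.0164241 + 0.0287832 + 0.0387444 + 0.0175122 + 0.0052486 = 0.1067125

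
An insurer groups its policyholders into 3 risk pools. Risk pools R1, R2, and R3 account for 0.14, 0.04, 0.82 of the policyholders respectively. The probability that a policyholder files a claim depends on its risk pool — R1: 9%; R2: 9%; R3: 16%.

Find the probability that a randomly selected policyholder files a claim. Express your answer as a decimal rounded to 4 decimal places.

P(C) = P(C|R1)·P(R1) + P(C|R2)·P(R2) + P(C|R3)·P(R3)
      = 0.09·0.14 + 0.09·0.04 + 0.16·0.82
      = 0.0126 + 0.0036 + 0.1312 = 0.1474

0.1474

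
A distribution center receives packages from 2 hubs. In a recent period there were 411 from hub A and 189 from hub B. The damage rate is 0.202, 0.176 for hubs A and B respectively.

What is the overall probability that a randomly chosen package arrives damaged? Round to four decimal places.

P(D) ≈ 0.1938

Total: 411 + 189 = 600.
P(A) = 411/600 = 0.685. P(B) = 189/600 = 0.315.
Summing over the partition,
P(D) = P(D|A)·P(A) + P(D|B)·P(B)
      = 0.202·0.685 + 0.176·0.315
      = 0.13837 + 0.05544 = 0.19381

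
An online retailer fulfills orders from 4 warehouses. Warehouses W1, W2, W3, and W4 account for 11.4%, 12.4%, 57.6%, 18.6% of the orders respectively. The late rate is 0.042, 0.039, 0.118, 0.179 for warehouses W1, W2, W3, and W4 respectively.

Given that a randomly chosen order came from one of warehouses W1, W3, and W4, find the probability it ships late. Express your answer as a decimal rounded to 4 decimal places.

P(L|S) ≈ 0.1211

Let S = {W1, W3, W4}.
P(S) = 0.114 + 0.576 + 0.186 = 0.876.
P(L ∩ S) = 0.042·0.114 + 0.118·0.576 + 0.179·0.186 = 0.004788 + 0.067968 + 0.033294 = 0.10605.
P(L | S) = 0.10605 / 0.876 = 0.121062…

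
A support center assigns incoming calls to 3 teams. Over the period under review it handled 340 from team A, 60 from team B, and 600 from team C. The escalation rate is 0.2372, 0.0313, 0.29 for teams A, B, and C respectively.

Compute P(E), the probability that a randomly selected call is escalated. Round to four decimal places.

0.2565

Total: 340 + 60 + 600 = 1000.
P(A) = 340/1000 = 0.34. P(B) = 60/1000 = 0.06. P(C) = 600/1000 = 0.6.
P(E) = P(E|A)·P(A) + P(E|B)·P(B) + P(E|C)·P(C)
      = 0.2372·0.34 + 0.0313·0.06 + 0.29·0.6
      = 0.080648 + 0.001878 + 0.174 = 0.256526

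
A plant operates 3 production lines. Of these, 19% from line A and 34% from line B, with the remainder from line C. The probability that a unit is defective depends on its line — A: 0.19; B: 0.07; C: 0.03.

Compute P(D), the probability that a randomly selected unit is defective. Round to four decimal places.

0.0740

P(C) = 1 − (0.19 + 0.34) = 0.47.
Using total probability over the partition,
P(D) = P(D|A)·P(A) + P(D|B)·P(B) + P(D|C)·P(C)
      = 0.19·0.19 + 0.07·0.34 + 0.03·0.47
      = 0.0361 + 0.0238 + 0.0141 = 0.074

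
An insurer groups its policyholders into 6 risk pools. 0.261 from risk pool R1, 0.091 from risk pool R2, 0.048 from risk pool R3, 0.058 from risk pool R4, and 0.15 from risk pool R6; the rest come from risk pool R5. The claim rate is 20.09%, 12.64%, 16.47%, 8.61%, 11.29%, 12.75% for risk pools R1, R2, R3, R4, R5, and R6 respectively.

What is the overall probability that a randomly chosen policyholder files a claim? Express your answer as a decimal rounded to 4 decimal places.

P(R5) = 1 − (0.261 + 0.091 + 0.048 + 0.058 + 0.15) = 0.392.
By the law of total probability,
P(C) = P(C|R1)·P(R1) + P(C|R2)·P(R2) + P(C|R3)·P(R3) + P(C|R4)·P(R4) + P(C|R5)·P(R5) + P(C|R6)·P(R6)
      = 0.2009·0.261 + 0.1264·0.091 + 0.1647·0.048 + 0.0861·0.058 + 0.1129·0.392 + 0.1275·0.15
      = 0.0524349 + 0.0115024 + 0.0079056 + 0.0049938 + 0.0442568 + 0.019125 = 0.1402185

0.1402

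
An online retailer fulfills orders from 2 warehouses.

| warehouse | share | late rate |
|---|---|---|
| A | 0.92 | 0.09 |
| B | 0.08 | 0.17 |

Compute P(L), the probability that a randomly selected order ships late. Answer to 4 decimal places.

P(L) = P(L|A)·P(A) + P(L|B)·P(B)
      = 0.09·0.92 + 0.17·0.08
      = 0.0828 + 0.0136 = 0.0964

0.0964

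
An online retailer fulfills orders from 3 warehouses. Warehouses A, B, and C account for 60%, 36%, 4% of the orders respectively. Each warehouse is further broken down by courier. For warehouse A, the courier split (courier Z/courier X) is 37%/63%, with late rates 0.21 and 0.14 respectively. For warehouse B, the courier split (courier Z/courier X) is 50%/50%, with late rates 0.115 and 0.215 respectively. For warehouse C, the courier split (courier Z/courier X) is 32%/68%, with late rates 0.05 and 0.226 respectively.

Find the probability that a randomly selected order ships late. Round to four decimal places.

P(L|A) = 0.37·0.21 + 0.63·0.14 = 0.0777 + 0.0882 = 0.1659
P(L|B) = 0.5·0.115 + 0.5·0.215 = 0.0575 + 0.1075 = 0.165
P(L|C) = 0.32·0.05 + 0.68·0.226 = 0.016 + 0.15368 = 0.16968
Then overall,
P(L) = 0.6·0.1659 + 0.36·0.165 + 0.04·0.16968
      = 0.09954 + 0.0594 + 0.0067872 = 0.1657272

P(L) ≈ 0.1657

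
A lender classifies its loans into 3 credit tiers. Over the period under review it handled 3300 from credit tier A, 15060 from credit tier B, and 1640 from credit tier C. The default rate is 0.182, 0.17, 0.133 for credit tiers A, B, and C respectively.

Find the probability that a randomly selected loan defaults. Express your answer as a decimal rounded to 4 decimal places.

0.1689

Total: 3300 + 15060 + 1640 = 20000.
P(A) = 3300/20000 = 0.165. P(B) = 15060/20000 = 0.753. P(C) = 1640/20000 = 0.082.
By the law of total probability,
P(D) = P(D|A)·P(A) + P(D|B)·P(B) + P(D|C)·P(C)
      = 0.182·0.165 + 0.17·0.753 + 0.133·0.082
      = 0.03003 + 0.12801 + 0.010906 = 0.168946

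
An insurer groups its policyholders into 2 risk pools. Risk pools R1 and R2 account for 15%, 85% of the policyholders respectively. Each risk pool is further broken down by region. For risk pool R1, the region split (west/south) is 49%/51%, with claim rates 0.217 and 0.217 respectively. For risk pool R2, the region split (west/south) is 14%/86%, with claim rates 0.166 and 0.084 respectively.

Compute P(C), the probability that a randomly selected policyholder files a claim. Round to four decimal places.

P(C|R1) = 0.49·0.217 + 0.51·0.217 = 0.10633 + 0.11067 = 0.217
P(C|R2) = 0.14·0.166 + 0.86·0.084 = 0.02324 + 0.07224 = 0.09548
By total probability over the outer partition,
P(C) = 0.15·0.217 + 0.85·0.09548
      = 0.03255 + 0.081158 = 0.113708

0.1137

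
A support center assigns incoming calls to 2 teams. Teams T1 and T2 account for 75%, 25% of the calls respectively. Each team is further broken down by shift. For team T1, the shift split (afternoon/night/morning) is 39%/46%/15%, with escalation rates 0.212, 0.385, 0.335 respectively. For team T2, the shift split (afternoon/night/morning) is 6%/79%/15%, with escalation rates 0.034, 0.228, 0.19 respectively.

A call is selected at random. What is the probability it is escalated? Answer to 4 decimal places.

P(E) ≈ 0.2852

P(E|T1) = 0.39·0.212 + 0.46·0.385 + 0.15·0.335 = 0.08268 + 0.1771 + 0.05025 = 0.31003
P(E|T2) = 0.06·0.034 + 0.79·0.228 + 0.15·0.19 = 0.00204 + 0.18012 + 0.0285 = 0.21066
By total probability over the outer partition,
P(E) = 0.75·0.31003 + 0.25·0.21066
      = 0.2325225 + 0.052665 = 0.2851875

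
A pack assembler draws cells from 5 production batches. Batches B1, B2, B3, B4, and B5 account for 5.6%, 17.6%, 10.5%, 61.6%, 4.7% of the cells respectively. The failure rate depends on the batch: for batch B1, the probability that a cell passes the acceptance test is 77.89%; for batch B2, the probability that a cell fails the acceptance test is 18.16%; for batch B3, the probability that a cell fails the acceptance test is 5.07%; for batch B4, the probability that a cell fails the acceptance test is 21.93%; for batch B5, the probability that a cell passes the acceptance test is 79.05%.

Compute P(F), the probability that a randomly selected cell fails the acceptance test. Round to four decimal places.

P(F) ≈ 0.1946

P(F|B1) = 1 − 0.7789 = 0.2211.
P(F|B5) = 1 − 0.7905 = 0.2095.
P(F) = P(F|B1)·P(B1) + P(F|B2)·P(B2) + P(F|B3)·P(B3) + P(F|B4)·P(B4) + P(F|B5)·P(B5)
      = 0.2211·0.056 + 0.1816·0.176 + 0.0507·0.105 + 0.2193·0.616 + 0.2095·0.047
      = 0.0123816 + 0.0319616 + 0.0053235 + 0.1350888 + 0.0098465 = 0.194602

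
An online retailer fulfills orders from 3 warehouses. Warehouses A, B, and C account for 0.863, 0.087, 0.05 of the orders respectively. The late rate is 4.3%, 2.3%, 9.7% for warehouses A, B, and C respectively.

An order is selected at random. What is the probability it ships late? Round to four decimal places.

By the law of total probability,
P(L) = P(L|A)·P(A) + P(L|B)·P(B) + P(L|C)·P(C)
      = 0.043·0.863 + 0.023·0.087 + 0.097·0.05
      = 0.037109 + 0.002001 + 0.00485 = 0.04396

0.0440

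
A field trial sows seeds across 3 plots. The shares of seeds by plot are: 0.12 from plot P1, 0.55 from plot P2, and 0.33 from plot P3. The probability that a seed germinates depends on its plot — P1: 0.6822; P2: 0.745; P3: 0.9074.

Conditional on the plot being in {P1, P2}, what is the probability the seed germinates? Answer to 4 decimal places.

Let S = {P1, P2}.
P(S) = 0.12 + 0.55 = 0.67.
P(G ∩ S) = 0.6822·0.12 + 0.745·0.55 = 0.081864 + 0.40975 = 0.491614.
P(G | S) = 0.491614 / 0.67 = 0.733752…

0.7338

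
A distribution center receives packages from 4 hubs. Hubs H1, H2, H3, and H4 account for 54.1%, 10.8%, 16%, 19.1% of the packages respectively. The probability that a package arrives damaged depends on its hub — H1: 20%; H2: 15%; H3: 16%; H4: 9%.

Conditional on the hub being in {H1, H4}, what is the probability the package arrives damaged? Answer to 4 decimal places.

Let S = {H1, H4}.
P(S) = 0.541 + 0.191 = 0.732.
P(D ∩ S) = 0.2·0.541 + 0.09·0.191 = 0.1082 + 0.01719 = 0.12539.
P(D | S) = 0.12539 / 0.732 = 0.171298…

P(D|S) ≈ 0.1713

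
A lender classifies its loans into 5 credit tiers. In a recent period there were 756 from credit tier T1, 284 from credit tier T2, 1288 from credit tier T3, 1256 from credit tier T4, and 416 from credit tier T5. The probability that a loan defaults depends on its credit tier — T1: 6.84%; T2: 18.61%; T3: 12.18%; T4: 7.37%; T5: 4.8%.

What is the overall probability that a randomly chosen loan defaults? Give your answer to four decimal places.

Total: 756 + 284 + 1288 + 1256 + 416 = 4000.
P(T1) = 756/4000 = 0.189. P(T2) = 284/4000 = 0.071. P(T3) = 1288/4000 = 0.322. P(T4) = 1256/4000 = 0.314. P(T5) = 416/4000 = 0.104.
P(D) = P(D|T1)·P(T1) + P(D|T2)·P(T2) + P(D|T3)·P(T3) + P(D|T4)·P(T4) + P(D|T5)·P(T5)
      = 0.0684·0.189 + 0.1861·0.071 + 0.1218·0.322 + 0.0737·0.314 + 0.048·0.104
      = 0.0129276 + 0.0132131 + 0.0392196 + 0.0231418 + 0.004992 = 0.0934941

P(D) ≈ 0.0935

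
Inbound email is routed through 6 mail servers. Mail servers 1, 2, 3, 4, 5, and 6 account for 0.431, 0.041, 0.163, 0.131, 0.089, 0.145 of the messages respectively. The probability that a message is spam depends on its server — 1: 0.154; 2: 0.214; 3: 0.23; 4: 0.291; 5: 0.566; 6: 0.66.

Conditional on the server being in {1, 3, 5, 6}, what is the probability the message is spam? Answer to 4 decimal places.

0.3019

Let J = {1, 3, 5, 6}.
P(J) = 0.431 + 0.163 + 0.089 + 0.145 = 0.828.
P(S ∩ J) = 0.154·0.431 + 0.23·0.163 + 0.566·0.089 + 0.66·0.145 = 0.066374 + 0.03749 + 0.050374 + 0.0957 = 0.249938.
P(S | J) = 0.249938 / 0.828 = 0.301857…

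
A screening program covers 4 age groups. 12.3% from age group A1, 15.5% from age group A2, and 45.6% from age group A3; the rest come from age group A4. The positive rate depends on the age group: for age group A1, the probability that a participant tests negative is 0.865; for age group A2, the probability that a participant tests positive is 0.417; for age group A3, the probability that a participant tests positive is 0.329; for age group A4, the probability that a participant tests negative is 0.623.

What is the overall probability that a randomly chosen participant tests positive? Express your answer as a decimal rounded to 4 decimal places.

P(A4) = 1 − (0.123 + 0.155 + 0.456) = 0.266.
P(T|A1) = 1 − 0.865 = 0.135.
P(T|A4) = 1 − 0.623 = 0.377.
P(T) = P(T|A1)·P(A1) + P(T|A2)·P(A2) + P(T|A3)·P(A3) + P(T|A4)·P(A4)
      = 0.135·0.123 + 0.417·0.155 + 0.329·0.456 + 0.377·0.266
      = 0.016605 + 0.064635 + 0.150024 + 0.100282 = 0.331546

P(T) ≈ 0.3315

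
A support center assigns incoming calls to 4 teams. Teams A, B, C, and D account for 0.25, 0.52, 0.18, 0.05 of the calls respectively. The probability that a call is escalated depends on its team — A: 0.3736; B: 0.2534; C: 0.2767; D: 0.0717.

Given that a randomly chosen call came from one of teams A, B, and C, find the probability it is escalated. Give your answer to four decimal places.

Let S = {A, B, C}.
P(S) = 0.25 + 0.52 + 0.18 = 0.95.
P(E ∩ S) = 0.3736·0.25 + 0.2534·0.52 + 0.2767·0.18 = 0.0934 + 0.131768 + 0.049806 = 0.274974.
P(E | S) = 0.274974 / 0.95 = 0.289446…

P(E|S) ≈ 0.2894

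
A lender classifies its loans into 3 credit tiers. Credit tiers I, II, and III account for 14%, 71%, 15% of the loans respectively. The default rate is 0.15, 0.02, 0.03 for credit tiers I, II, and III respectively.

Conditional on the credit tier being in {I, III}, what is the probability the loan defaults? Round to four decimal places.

Let S = {I, III}.
P(S) = 0.14 + 0.15 = 0.29.
P(D ∩ S) = 0.15·0.14 + 0.03·0.15 = 0.021 + 0.0045 = 0.0255.
P(D | S) = 0.0255 / 0.29 = 0.087931…

P(D|S) ≈ 0.0879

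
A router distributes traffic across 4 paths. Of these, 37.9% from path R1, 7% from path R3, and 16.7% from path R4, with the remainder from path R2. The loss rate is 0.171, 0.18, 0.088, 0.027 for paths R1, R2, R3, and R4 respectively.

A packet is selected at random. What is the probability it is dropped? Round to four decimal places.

0.1446

P(R2) = 1 − (0.379 + 0.07 + 0.167) = 0.384.
Summing over the partition,
P(L) = P(L|R1)·P(R1) + P(L|R2)·P(R2) + P(L|R3)·P(R3) + P(L|R4)·P(R4)
      = 0.171·0.379 + 0.18·0.384 + 0.088·0.07 + 0.027·0.167
      = 0.064809 + 0.06912 + 0.00616 + 0.004509 = 0.144598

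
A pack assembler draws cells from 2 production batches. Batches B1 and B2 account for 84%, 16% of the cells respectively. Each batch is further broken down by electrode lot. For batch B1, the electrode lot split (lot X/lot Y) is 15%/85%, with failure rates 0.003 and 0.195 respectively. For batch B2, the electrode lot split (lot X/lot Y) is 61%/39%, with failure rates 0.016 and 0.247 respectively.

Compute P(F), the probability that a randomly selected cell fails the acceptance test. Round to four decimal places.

P(F|B1) = 0.15·0.003 + 0.85·0.195 = 0.00045 + 0.16575 = 0.1662
P(F|B2) = 0.61·0.016 + 0.39·0.247 = 0.00976 + 0.09633 = 0.10609
By total probability over the outer partition,
P(F) = 0.84·0.1662 + 0.16·0.10609
      = 0.139608 + 0.0169744 = 0.1565824

0.1566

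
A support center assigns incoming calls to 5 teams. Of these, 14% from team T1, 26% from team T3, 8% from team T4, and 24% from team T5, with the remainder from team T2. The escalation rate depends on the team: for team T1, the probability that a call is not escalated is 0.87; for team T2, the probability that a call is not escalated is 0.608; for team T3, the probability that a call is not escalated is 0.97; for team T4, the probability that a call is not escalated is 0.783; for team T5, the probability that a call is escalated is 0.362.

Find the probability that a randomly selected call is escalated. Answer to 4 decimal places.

P(T2) = 1 − (0.14 + 0.26 + 0.08 + 0.24) = 0.28.
P(E|T1) = 1 − 0.87 = 0.13.
P(E|T2) = 1 − 0.608 = 0.392.
P(E|T3) = 1 − 0.97 = 0.03.
P(E|T4) = 1 − 0.783 = 0.217.
P(E) = P(E|T1)·P(T1) + P(E|T2)·P(T2) + P(E|T3)·P(T3) + P(E|T4)·P(T4) + P(E|T5)·P(T5)
      = 0.13·0.14 + 0.392·0.28 + 0.03·0.26 + 0.217·0.08 + 0.362·0.24
      = 0.0182 + 0.10976 + 0.0078 + 0.01736 + 0.08688 = 0.24

0.2400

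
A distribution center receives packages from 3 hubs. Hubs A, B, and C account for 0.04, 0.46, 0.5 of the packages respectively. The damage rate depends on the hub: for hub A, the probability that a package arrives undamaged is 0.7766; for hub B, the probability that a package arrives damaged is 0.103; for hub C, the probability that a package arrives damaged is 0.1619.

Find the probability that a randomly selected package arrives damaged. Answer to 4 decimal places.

P(D|A) = 1 − 0.7766 = 0.2234.
P(D) = P(D|A)·P(A) + P(D|B)·P(B) + P(D|C)·P(C)
      = 0.2234·0.04 + 0.103·0.46 + 0.1619·0.5
      = 0.008936 + 0.04738 + 0.08095 = 0.137266

P(D) ≈ 0.1373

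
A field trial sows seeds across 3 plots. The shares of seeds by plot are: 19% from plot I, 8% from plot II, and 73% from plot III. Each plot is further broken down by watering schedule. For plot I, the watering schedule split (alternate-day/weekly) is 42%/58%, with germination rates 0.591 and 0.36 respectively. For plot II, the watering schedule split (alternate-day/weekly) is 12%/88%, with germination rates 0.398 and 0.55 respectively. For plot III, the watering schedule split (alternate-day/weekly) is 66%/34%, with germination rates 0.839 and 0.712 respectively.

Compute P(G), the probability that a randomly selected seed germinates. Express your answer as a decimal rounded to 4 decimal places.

0.7103

P(G|I) = 0.42·0.591 + 0.58·0.36 = 0.24822 + 0.2088 = 0.45702
P(G|II) = 0.12·0.398 + 0.88·0.55 = 0.04776 + 0.484 = 0.53176
P(G|III) = 0.66·0.839 + 0.34·0.712 = 0.55374 + 0.24208 = 0.79582
By total probability over the outer partition,
P(G) = 0.19·0.45702 + 0.08·0.53176 + 0.73·0.79582
      = 0.0868338 + 0.0425408 + 0.5809486 = 0.7103232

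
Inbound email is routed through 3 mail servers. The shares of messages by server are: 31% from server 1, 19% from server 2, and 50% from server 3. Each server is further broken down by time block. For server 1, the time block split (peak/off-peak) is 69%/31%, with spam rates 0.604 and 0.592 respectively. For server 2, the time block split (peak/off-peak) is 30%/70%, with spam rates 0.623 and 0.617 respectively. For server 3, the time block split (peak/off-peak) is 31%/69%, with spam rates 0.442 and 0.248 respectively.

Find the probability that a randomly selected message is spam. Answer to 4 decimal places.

P(S|1) = 0.69·0.604 + 0.31·0.592 = 0.41676 + 0.18352 = 0.60028
P(S|2) = 0.3·0.623 + 0.7·0.617 = 0.1869 + 0.4319 = 0.6188
P(S|3) = 0.31·0.442 + 0.69·0.248 = 0.13702 + 0.17112 = 0.30814
Then overall,
P(S) = 0.31·0.60028 + 0.19·0.6188 + 0.5·0.30814
      = 0.1860868 + 0.117572 + 0.15407 = 0.4577288

0.4577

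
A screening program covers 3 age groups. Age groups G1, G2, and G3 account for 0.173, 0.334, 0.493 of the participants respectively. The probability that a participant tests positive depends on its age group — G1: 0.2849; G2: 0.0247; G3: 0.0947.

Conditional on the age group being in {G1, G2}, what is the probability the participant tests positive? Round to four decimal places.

Let S = {G1, G2}.
P(S) = 0.173 + 0.334 = 0.507.
P(T ∩ S) = 0.2849·0.173 + 0.0247·0.334 = 0.0492877 + 0.0082498 = 0.0575375.
P(T | S) = 0.0575375 / 0.507 = 0.113486…

0.1135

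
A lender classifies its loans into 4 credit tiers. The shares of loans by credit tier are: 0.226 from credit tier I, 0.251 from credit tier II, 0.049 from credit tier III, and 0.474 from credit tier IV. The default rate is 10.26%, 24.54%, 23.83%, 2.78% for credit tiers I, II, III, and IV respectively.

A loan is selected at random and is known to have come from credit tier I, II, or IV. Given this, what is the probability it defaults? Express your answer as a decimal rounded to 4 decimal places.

0.1030

Let S = {I, II, IV}.
P(S) = 0.226 + 0.251 + 0.474 = 0.951.
P(D ∩ S) = 0.1026·0.226 + 0.2454·0.251 + 0.0278·0.474 = 0.0231876 + 0.0615954 + 0.0131772 = 0.0979602.
P(D | S) = 0.0979602 / 0.951 = 0.103008…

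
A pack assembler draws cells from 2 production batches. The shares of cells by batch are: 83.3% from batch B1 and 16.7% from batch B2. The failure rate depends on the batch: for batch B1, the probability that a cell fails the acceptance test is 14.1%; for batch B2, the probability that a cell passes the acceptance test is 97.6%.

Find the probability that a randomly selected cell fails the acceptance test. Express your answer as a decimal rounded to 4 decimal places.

0.1215

P(F|B2) = 1 − 0.976 = 0.024.
By the law of total probability,
P(F) = P(F|B1)·P(B1) + P(F|B2)·P(B2)
      = 0.141·0.833 + 0.024·0.167
      = 0.117453 + 0.004008 = 0.121461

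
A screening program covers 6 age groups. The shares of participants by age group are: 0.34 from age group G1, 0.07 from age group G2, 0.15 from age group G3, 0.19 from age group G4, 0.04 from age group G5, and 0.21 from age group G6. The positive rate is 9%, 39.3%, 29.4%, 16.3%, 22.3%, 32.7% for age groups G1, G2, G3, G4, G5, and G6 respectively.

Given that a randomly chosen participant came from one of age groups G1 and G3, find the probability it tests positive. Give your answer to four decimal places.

0.1524

Let S = {G1, G3}.
P(S) = 0.34 + 0.15 = 0.49.
P(T ∩ S) = 0.09·0.34 + 0.294·0.15 = 0.0306 + 0.0441 = 0.0747.
P(T | S) = 0.0747 / 0.49 = 0.152449…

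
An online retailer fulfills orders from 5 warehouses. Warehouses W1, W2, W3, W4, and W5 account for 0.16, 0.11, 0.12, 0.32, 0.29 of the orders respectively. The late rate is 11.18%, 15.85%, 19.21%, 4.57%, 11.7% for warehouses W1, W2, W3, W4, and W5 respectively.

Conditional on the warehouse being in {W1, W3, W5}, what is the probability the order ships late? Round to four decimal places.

Let S = {W1, W3, W5}.
P(S) = 0.16 + 0.12 + 0.29 = 0.57.
P(L ∩ S) = 0.1118·0.16 + 0.1921·0.12 + 0.117·0.29 = 0.017888 + 0.023052 + 0.03393 = 0.07487.
P(L | S) = 0.07487 / 0.57 = 0.131351…

0.1314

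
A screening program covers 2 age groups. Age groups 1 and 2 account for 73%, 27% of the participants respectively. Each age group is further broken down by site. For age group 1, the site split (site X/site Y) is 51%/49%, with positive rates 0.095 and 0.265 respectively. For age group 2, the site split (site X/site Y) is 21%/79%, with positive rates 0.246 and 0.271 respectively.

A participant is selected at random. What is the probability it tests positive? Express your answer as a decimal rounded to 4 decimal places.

P(T) ≈ 0.2019

P(T|1) = 0.51·0.095 + 0.49·0.265 = 0.04845 + 0.12985 = 0.1783
P(T|2) = 0.21·0.246 + 0.79·0.271 = 0.05166 + 0.21409 = 0.26575
By total probability over the outer partition,
P(T) = 0.73·0.1783 + 0.27·0.26575
      = 0.130159 + 0.0717525 = 0.2019115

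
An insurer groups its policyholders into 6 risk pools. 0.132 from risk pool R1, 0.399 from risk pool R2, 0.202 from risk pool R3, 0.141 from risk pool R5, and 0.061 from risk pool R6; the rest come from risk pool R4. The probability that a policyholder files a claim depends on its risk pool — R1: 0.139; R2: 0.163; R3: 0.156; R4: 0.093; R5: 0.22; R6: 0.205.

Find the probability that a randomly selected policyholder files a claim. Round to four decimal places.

P(R4) = 1 − (0.132 + 0.399 + 0.202 + 0.141 + 0.061) = 0.065.
Using total probability over the partition,
P(C) = P(C|R1)·P(R1) + P(C|R2)·P(R2) + P(C|R3)·P(R3) + P(C|R4)·P(R4) + P(C|R5)·P(R5) + P(C|R6)·P(R6)
      = 0.139·0.132 + 0.163·0.399 + 0.156·0.202 + 0.093·0.065 + 0.22·0.141 + 0.205·0.061
      = 0.018348 + 0.065037 + 0.031512 + 0.006045 + 0.03102 + 0.012505 = 0.164467

P(C) ≈ 0.1645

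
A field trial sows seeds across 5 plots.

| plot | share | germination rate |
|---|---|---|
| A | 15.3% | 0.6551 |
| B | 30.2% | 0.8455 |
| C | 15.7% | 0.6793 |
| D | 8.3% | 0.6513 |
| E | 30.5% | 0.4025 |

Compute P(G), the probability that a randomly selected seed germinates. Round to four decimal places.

By the law of total probability,
P(G) = P(G|A)·P(A) + P(G|B)·P(B) + P(G|C)·P(C) + P(G|D)·P(D) + P(G|E)·P(E)
      = 0.6551·0.153 + 0.8455·0.302 + 0.6793·0.157 + 0.6513·0.083 + 0.4025·0.305
      = 0.1002303 + 0.255341 + 0.1066501 + 0.0540579 + 0.1227625 = 0.6390418

P(G) ≈ 0.6390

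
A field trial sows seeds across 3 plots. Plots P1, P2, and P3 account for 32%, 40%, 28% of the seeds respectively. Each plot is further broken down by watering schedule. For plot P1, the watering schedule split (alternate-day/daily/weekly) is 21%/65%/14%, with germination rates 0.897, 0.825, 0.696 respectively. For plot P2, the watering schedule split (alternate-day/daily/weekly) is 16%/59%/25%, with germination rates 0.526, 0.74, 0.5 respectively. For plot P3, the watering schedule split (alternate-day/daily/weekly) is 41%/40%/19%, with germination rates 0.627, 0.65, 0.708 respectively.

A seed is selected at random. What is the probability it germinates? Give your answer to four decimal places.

P(G|P1) = 0.21·0.897 + 0.65·0.825 + 0.14·0.696 = 0.18837 + 0.53625 + 0.09744 = 0.82206
P(G|P2) = 0.16·0.526 + 0.59·0.74 + 0.25·0.5 = 0.08416 + 0.4366 + 0.125 = 0.64576
P(G|P3) = 0.41·0.627 + 0.4·0.65 + 0.19·0.708 = 0.25707 + 0.26 + 0.13452 = 0.65159
Then overall,
P(G) = 0.32·0.82206 + 0.4·0.64576 + 0.28·0.65159
      = 0.2630592 + 0.258304 + 0.1824452 = 0.7038084

0.7038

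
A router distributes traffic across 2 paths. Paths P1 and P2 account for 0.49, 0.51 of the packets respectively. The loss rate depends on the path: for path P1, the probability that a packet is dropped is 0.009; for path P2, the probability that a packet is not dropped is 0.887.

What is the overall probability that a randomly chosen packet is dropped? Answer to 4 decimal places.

P(L|P2) = 1 − 0.887 = 0.113.
P(L) = P(L|P1)·P(P1) + P(L|P2)·P(P2)
      = 0.009·0.49 + 0.113·0.51
      = 0.00441 + 0.05763 = 0.06204

0.0620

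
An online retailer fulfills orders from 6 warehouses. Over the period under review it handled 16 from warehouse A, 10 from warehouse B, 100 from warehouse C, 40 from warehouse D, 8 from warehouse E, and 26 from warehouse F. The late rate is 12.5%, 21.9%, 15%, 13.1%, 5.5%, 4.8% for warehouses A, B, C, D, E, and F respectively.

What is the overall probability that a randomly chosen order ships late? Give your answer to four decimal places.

Total: 16 + 10 + 100 + 40 + 8 + 26 = 200.
P(A) = 16/200 = 0.08. P(B) = 10/200 = 0.05. P(C) = 100/200 = 0.5. P(D) = 40/200 = 0.2. P(E) = 8/200 = 0.04. P(F) = 26/200 = 0.13.
Summing over the partition,
P(L) = P(L|A)·P(A) + P(L|B)·P(B) + P(L|C)·P(C) + P(L|D)·P(D) + P(L|E)·P(E) + P(L|F)·P(F)
      = 0.125·0.08 + 0.219·0.05 + 0.15·0.5 + 0.131·0.2 + 0.055·0.04 + 0.048·0.13
      = 0.01 + 0.01095 + 0.075 + 0.0262 + 0.0022 + 0.00624 = 0.13059

P(L) ≈ 0.1306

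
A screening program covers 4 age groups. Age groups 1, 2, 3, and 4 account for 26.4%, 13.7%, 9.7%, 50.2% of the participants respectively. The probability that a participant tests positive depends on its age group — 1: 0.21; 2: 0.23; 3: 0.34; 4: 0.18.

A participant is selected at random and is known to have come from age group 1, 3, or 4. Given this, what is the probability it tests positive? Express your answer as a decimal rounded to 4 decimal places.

P(T|S) ≈ 0.2072

Let S = {1, 3, 4}.
P(S) = 0.264 + 0.097 + 0.502 = 0.863.
P(T ∩ S) = 0.21·0.264 + 0.34·0.097 + 0.18·0.502 = 0.05544 + 0.03298 + 0.09036 = 0.17878.
P(T | S) = 0.17878 / 0.863 = 0.207161…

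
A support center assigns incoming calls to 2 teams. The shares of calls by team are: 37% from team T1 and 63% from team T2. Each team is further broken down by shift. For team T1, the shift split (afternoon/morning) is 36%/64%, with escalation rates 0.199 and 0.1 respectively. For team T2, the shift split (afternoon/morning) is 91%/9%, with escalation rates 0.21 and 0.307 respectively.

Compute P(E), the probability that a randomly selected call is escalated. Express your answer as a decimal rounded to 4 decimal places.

0.1880

P(E|T1) = 0.36·0.199 + 0.64·0.1 = 0.07164 + 0.064 = 0.13564
P(E|T2) = 0.91·0.21 + 0.09·0.307 = 0.1911 + 0.02763 = 0.21873
By total probability over the outer partition,
P(E) = 0.37·0.13564 + 0.63·0.21873
      = 0.0501868 + 0.1377999 = 0.1879867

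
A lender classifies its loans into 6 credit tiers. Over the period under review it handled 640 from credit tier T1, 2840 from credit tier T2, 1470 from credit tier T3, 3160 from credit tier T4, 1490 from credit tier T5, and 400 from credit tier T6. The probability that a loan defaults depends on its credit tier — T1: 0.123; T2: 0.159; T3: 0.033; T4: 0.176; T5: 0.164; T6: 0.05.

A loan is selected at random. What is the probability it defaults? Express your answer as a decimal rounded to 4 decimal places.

0.1399

Total: 640 + 2840 + 1470 + 3160 + 1490 + 400 = 10000.
P(T1) = 640/10000 = 0.064. P(T2) = 2840/10000 = 0.284. P(T3) = 1470/10000 = 0.147. P(T4) = 3160/10000 = 0.316. P(T5) = 1490/10000 = 0.149. P(T6) = 400/10000 = 0.04.
P(D) = P(D|T1)·P(T1) + P(D|T2)·P(T2) + P(D|T3)·P(T3) + P(D|T4)·P(T4) + P(D|T5)·P(T5) + P(D|T6)·P(T6)
      = 0.123·0.064 + 0.159·0.284 + 0.033·0.147 + 0.176·0.316 + 0.164·0.149 + 0.05·0.04
      = 0.007872 + 0.045156 + 0.004851 + 0.055616 + 0.024436 + 0.002 = 0.139931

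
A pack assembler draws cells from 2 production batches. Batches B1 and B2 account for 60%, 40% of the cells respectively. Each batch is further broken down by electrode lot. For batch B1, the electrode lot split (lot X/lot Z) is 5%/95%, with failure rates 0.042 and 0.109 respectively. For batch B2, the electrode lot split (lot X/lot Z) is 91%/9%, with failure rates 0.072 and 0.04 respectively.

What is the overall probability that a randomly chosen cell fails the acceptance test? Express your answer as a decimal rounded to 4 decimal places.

P(F) ≈ 0.0910

P(F|B1) = 0.05·0.042 + 0.95·0.109 = 0.0021 + 0.10355 = 0.10565
P(F|B2) = 0.91·0.072 + 0.09·0.04 = 0.06552 + 0.0036 = 0.06912
Then overall,
P(F) = 0.6·0.10565 + 0.4·0.06912
      = 0.06339 + 0.027648 = 0.091038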